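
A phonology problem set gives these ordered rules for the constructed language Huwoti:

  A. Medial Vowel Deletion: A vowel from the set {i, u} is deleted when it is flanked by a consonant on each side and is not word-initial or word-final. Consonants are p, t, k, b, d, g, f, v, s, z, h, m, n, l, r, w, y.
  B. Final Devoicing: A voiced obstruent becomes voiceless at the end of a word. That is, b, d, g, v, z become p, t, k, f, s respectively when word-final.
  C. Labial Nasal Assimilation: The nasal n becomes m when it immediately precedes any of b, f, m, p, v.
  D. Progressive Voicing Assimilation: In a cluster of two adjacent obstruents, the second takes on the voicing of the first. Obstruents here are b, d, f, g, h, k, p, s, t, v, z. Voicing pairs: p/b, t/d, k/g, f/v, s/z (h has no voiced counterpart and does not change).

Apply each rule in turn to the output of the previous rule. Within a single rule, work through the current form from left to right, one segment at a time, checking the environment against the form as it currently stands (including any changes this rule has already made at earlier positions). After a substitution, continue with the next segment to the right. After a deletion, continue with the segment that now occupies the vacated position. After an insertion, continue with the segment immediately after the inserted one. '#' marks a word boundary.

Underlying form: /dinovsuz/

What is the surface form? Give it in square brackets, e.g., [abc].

A Medial Vowel Deletion: [dinovsuz] → [dnovsz]
B Final Devoicing: [dnovsz] → [dnovss]
C Labial Nasal Assimilation: no change — [dnovss]
D Progressive Voicing Assimilation: [dnovss] → [dnovzz]

[dnovzz]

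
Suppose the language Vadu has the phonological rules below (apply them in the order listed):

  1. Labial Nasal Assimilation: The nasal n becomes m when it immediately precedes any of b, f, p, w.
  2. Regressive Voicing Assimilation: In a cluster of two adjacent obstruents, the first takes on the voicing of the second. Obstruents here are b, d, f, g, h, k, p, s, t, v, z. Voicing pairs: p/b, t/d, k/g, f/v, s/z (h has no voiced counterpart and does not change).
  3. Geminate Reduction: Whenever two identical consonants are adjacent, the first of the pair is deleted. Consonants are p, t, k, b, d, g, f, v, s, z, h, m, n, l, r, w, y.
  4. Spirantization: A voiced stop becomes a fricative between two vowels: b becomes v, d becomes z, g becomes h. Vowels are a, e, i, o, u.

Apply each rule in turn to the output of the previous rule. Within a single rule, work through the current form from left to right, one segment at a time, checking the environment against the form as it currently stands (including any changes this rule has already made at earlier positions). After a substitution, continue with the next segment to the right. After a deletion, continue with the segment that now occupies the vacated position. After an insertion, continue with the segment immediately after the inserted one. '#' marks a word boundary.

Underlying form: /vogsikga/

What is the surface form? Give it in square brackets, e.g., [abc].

1 Labial Nasal Assimilation: no change — [vogsikga]
2 Regressive Voicing Assimilation: [vogsikga] → [voksigga]
3 Geminate Reduction: [voksigga] → [voksiga]
4 Spirantization: [voksiga] → [voksiha]

[voksiha]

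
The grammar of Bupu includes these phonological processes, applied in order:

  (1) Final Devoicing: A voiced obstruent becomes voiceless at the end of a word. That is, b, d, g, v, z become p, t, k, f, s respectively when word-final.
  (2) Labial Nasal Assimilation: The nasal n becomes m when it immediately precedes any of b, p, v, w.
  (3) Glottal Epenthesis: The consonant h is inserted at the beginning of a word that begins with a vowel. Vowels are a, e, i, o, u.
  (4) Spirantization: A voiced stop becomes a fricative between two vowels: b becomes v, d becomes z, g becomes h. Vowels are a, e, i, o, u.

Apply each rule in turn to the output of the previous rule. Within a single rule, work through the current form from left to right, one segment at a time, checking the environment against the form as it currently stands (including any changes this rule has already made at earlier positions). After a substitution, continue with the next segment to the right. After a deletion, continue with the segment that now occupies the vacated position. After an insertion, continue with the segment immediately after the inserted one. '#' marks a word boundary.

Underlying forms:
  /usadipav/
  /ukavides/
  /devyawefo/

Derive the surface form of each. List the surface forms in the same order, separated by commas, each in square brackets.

/usadipav/:
  (1) Final Devoicing: [usadipav] → [usadipaf]
  (2) Labial Nasal Assimilation: no change — [usadipaf]
  (3) Glottal Epenthesis: [usadipaf] → [husadipaf]
  (4) Spirantization: [husadipaf] → [husazipaf]
/ukavides/:
  (1) Final Devoicing: no change — [ukavides]
  (2) Labial Nasal Assimilation: no change — [ukavides]
  (3) Glottal Epenthesis: [ukavides] → [hukavides]
  (4) Spirantization: [hukavides] → [hukavizes]
/devyawefo/:
  (1) Final Devoicing: no change — [devyawefo]
  (2) Labial Nasal Assimilation: no change — [devyawefo]
  (3) Glottal Epenthesis: no change — [devyawefo]
  (4) Spirantization: no change — [devyawefo]

[husazipaf], [hukavizes], [devyawefo]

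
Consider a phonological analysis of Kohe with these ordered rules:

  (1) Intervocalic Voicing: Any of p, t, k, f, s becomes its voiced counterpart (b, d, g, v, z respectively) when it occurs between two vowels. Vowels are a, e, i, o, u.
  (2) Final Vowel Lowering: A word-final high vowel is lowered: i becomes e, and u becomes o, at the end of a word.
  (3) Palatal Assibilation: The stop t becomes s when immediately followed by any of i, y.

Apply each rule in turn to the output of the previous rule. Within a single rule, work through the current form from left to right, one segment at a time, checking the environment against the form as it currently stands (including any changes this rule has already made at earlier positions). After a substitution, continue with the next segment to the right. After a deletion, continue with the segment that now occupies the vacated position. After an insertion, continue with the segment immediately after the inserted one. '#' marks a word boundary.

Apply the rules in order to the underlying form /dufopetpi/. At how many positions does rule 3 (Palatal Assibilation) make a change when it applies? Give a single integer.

(1) Intervocalic Voicing: [dufopetpi] → [duvobetpi]
(2) Final Vowel Lowering: [duvobetpi] → [duvobetpe]
(3) Palatal Assibilation: no change — [duvobetpe]
Rule 3 changed 0 position(s).

0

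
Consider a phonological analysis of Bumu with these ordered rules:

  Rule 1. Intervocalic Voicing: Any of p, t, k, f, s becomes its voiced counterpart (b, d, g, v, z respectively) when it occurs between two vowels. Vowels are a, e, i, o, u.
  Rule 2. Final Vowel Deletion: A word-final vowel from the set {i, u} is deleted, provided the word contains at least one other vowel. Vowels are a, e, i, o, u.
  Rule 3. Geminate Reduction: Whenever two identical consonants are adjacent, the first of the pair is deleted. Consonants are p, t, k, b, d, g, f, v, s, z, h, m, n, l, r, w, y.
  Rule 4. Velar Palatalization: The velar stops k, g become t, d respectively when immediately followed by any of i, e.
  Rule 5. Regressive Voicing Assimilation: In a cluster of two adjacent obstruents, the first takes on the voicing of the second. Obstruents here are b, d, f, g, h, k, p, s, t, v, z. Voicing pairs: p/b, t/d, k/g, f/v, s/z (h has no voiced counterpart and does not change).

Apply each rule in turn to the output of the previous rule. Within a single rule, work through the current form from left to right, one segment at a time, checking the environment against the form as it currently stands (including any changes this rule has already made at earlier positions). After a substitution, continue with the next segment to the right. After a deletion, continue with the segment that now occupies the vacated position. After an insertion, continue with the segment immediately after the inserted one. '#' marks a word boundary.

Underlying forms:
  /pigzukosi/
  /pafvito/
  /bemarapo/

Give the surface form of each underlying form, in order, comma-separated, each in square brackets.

[pigzugoz], [pavvido], [bemarabo]

/pigzukosi/:
  Rule 1 Intervocalic Voicing: [pigzukosi] → [pigzugozi]
  Rule 2 Final Vowel Deletion: [pigzugozi] → [pigzugoz]
  Rule 3 Geminate Reduction: no change — [pigzugoz]
  Rule 4 Velar Palatalization: no change — [pigzugoz]
  Rule 5 Regressive Voicing Assimilation: no change — [pigzugoz]
/pafvito/:
  Rule 1 Intervocalic Voicing: [pafvito] → [pafvido]
  Rule 2 Final Vowel Deletion: no change — [pafvido]
  Rule 3 Geminate Reduction: no change — [pafvido]
  Rule 4 Velar Palatalization: no change — [pafvido]
  Rule 5 Regressive Voicing Assimilation: [pafvido] → [pavvido]
/bemarapo/:
  Rule 1 Intervocalic Voicing: [bemarapo] → [bemarabo]
  Rule 2 Final Vowel Deletion: no change — [bemarabo]
  Rule 3 Geminate Reduction: no change — [bemarabo]
  Rule 4 Velar Palatalization: no change — [bemarabo]
  Rule 5 Regressive Voicing Assimilation: no change — [bemarabo]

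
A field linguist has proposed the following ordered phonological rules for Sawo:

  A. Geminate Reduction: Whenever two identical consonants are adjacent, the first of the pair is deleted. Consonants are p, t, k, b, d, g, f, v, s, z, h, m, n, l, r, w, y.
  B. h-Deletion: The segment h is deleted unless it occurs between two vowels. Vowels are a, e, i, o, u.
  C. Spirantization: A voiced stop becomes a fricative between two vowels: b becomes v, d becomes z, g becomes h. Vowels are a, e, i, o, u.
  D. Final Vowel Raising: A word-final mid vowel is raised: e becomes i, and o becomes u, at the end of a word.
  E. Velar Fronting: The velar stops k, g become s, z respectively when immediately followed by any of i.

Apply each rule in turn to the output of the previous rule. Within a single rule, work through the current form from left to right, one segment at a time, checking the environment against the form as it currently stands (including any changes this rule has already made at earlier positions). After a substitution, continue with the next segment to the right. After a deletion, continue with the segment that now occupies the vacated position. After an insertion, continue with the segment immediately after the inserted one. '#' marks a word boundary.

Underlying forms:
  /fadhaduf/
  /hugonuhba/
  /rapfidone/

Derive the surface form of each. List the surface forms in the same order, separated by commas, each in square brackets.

/fadhaduf/:
  A Geminate Reduction: no change — [fadhaduf]
  B h-Deletion: [fadhaduf] → [fadaduf]
  C Spirantization: [fadaduf] → [fazazuf]
  D Final Vowel Raising: no change — [fazazuf]
  E Velar Fronting: no change — [fazazuf]
/hugonuhba/:
  A Geminate Reduction: no change — [hugonuhba]
  B h-Deletion: [hugonuhba] → [ugonuba]
  C Spirantization: [ugonuba] → [uhonuva]
  D Final Vowel Raising: no change — [uhonuva]
  E Velar Fronting: no change — [uhonuva]
/rapfidone/:
  A Geminate Reduction: no change — [rapfidone]
  B h-Deletion: no change — [rapfidone]
  C Spirantization: [rapfidone] → [rapfizone]
  D Final Vowel Raising: [rapfizone] → [rapfizoni]
  E Velar Fronting: no change — [rapfizoni]

[fazazuf], [uhonuva], [rapfizoni]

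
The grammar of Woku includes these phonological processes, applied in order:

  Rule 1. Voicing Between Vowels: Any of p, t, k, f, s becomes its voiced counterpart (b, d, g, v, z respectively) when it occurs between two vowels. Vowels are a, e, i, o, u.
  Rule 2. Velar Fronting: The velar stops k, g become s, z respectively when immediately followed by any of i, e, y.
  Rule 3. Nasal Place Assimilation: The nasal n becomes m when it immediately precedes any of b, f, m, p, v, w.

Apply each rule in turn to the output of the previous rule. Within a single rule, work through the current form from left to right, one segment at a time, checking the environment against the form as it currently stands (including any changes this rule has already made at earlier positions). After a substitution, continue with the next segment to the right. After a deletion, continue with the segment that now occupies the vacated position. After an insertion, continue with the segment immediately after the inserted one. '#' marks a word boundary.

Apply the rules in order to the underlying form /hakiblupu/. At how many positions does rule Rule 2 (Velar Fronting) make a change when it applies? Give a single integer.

1

Rule 1 Voicing Between Vowels: [hakiblupu] → [hagiblubu]
Rule 2 Velar Fronting: [hagiblubu] → [haziblubu]
Rule 3 Nasal Place Assimilation: no change — [haziblubu]
Rule Rule 2 changed 1 position(s).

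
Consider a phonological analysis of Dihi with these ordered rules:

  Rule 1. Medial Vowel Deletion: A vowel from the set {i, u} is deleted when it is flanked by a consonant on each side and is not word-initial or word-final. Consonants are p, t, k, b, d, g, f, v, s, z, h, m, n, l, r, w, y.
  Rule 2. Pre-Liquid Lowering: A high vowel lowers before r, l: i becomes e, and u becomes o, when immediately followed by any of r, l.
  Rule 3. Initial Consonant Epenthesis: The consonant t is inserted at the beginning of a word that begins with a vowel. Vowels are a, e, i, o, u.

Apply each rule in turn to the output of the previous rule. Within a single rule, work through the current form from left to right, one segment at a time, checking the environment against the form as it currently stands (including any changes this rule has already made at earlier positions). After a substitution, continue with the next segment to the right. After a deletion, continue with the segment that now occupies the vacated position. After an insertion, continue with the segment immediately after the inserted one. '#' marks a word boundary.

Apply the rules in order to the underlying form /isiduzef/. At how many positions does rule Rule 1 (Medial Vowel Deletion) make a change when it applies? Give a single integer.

2

Rule 1 Medial Vowel Deletion: [isiduzef] → [isdzef]
Rule 2 Pre-Liquid Lowering: no change — [isdzef]
Rule 3 Initial Consonant Epenthesis: [isdzef] → [tisdzef]
Rule Rule 1 changed 2 position(s).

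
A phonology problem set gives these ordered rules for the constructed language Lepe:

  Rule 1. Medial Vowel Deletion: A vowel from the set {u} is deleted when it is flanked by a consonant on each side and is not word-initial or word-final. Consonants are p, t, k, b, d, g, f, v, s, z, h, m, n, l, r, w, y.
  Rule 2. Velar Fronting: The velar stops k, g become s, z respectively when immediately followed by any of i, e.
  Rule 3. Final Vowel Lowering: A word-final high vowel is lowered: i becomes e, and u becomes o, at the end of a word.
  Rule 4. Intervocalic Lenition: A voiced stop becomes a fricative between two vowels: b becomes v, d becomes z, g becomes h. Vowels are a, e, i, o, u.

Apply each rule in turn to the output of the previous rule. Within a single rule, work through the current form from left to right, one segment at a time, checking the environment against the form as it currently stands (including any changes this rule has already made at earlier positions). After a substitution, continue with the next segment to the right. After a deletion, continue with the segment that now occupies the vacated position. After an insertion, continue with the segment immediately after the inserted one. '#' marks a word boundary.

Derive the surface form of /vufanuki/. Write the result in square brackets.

Rule 1 Medial Vowel Deletion: [vufanuki] → [vfanki]
Rule 2 Velar Fronting: [vfanki] → [vfansi]
Rule 3 Final Vowel Lowering: [vfansi] → [vfanse]
Rule 4 Intervocalic Lenition: no change — [vfanse]

[vfanse]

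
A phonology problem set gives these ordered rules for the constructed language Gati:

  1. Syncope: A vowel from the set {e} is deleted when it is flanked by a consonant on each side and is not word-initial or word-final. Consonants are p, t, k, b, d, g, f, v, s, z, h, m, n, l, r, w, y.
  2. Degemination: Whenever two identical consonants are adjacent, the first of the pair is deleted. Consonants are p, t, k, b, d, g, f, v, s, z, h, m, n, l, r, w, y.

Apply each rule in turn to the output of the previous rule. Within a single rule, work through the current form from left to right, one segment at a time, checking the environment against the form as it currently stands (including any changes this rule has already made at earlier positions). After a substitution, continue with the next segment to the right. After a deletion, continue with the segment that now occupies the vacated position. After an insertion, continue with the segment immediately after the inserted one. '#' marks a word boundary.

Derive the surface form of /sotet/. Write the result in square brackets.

1 Syncope: [sotet] → [sott]
2 Degemination: [sott] → [sot]

[sot]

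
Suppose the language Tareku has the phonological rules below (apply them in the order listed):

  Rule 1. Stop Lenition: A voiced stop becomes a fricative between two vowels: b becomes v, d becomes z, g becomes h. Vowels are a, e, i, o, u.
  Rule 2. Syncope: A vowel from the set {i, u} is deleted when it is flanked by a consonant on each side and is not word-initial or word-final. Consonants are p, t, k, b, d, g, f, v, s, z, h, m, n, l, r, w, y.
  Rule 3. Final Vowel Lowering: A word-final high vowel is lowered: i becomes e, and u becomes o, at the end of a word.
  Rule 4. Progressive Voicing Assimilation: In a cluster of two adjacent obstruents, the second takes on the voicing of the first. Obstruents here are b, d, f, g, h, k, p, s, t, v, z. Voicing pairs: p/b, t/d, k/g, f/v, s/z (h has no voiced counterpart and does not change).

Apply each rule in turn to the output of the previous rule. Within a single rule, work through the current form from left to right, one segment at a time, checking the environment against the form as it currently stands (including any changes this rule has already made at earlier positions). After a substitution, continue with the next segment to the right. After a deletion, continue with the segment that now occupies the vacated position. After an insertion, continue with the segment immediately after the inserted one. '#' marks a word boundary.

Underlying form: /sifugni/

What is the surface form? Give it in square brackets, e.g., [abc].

Rule 1 Stop Lenition: no change — [sifugni]
Rule 2 Syncope: [sifugni] → [sfgni]
Rule 3 Final Vowel Lowering: [sfgni] → [sfgne]
Rule 4 Progressive Voicing Assimilation: [sfgne] → [sfkne]

[sfkne]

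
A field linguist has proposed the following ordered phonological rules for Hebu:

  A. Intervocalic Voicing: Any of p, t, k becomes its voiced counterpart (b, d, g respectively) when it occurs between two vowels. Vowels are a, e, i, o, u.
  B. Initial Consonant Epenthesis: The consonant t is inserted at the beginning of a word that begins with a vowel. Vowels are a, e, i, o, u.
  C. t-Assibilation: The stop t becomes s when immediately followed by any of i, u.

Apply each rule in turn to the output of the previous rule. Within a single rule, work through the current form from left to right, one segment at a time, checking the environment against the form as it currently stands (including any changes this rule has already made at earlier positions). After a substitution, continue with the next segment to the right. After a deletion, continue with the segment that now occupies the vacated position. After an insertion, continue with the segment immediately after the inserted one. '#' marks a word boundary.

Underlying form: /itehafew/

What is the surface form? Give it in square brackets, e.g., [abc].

[sidehafew]

A Intervocalic Voicing: [itehafew] → [idehafew]
B Initial Consonant Epenthesis: [idehafew] → [tidehafew]
C t-Assibilation: [tidehafew] → [sidehafew]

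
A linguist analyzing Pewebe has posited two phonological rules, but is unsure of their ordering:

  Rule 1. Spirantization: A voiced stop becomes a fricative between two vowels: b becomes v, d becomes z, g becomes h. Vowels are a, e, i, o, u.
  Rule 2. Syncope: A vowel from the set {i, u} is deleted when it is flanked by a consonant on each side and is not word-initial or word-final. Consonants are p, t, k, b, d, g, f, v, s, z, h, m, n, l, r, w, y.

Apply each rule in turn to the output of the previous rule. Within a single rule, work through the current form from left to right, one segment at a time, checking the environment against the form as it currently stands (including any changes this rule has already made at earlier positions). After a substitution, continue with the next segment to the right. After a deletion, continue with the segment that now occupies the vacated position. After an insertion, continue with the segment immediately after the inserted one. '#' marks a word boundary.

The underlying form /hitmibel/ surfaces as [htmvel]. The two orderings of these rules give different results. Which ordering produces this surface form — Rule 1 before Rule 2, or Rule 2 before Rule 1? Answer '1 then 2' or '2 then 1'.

1 then 2

Order 1 then 2:
  1 Spirantization: [hitmibel] → [hitmivel]
  2 Syncope: [hitmivel] → [htmvel]
  result: [htmvel]
Order 2 then 1:
  2 Syncope: [hitmibel] → [htmbel]
  1 Spirantization: no change — [htmbel]
  result: [htmbel]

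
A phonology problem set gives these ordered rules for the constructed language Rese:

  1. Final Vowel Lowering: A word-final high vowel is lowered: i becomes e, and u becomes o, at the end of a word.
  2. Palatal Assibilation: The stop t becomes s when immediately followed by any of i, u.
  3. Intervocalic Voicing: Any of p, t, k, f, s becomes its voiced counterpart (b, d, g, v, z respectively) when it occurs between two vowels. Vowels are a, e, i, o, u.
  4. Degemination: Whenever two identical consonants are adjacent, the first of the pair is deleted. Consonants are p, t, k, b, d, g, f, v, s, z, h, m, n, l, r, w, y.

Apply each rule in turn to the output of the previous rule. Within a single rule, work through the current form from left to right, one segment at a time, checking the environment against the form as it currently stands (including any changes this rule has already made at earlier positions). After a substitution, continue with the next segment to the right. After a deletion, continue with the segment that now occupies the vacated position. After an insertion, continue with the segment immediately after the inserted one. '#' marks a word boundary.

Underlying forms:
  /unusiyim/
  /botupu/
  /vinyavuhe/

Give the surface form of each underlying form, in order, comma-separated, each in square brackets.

/unusiyim/:
  1 Final Vowel Lowering: no change — [unusiyim]
  2 Palatal Assibilation: no change — [unusiyim]
  3 Intervocalic Voicing: [unusiyim] → [unuziyim]
  4 Degemination: no change — [unuziyim]
/botupu/:
  1 Final Vowel Lowering: [botupu] → [botupo]
  2 Palatal Assibilation: [botupo] → [bosupo]
  3 Intervocalic Voicing: [bosupo] → [bozubo]
  4 Degemination: no change — [bozubo]
/vinyavuhe/:
  1 Final Vowel Lowering: no change — [vinyavuhe]
  2 Palatal Assibilation: no change — [vinyavuhe]
  3 Intervocalic Voicing: no change — [vinyavuhe]
  4 Degemination: no change — [vinyavuhe]

[unuziyim], [bozubo], [vinyavuhe]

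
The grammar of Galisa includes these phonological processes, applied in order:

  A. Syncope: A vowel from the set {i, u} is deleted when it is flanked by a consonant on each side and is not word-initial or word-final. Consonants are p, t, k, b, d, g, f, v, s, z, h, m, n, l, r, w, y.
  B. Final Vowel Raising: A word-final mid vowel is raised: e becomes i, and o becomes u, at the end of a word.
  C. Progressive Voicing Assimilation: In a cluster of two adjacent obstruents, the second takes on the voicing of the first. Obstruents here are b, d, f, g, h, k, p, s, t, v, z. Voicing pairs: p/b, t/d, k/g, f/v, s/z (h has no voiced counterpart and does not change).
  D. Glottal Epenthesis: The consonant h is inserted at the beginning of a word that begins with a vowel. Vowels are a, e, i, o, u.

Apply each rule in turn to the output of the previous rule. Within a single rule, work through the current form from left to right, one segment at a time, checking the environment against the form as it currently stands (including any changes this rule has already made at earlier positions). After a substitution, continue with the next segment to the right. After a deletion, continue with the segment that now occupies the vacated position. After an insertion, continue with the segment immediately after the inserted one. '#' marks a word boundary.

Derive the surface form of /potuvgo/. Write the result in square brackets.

A Syncope: [potuvgo] → [potvgo]
B Final Vowel Raising: [potvgo] → [potvgu]
C Progressive Voicing Assimilation: [potvgu] → [potfku]
D Glottal Epenthesis: no change — [potfku]

[potfku]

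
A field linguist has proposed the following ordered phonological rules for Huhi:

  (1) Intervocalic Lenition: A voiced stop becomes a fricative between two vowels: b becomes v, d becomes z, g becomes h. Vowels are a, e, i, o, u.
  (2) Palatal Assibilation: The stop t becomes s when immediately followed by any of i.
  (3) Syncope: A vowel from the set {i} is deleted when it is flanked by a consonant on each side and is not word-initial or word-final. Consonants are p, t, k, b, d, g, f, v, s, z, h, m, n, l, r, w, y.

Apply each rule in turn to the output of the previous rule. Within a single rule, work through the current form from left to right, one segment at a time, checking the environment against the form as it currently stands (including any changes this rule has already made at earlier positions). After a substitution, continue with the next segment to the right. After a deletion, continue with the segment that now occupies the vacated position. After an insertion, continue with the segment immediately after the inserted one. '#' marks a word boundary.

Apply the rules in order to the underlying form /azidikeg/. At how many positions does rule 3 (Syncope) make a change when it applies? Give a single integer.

2

(1) Intervocalic Lenition: [azidikeg] → [azizikeg]
(2) Palatal Assibilation: no change — [azizikeg]
(3) Syncope: [azizikeg] → [azzkeg]
Rule 3 changed 2 position(s).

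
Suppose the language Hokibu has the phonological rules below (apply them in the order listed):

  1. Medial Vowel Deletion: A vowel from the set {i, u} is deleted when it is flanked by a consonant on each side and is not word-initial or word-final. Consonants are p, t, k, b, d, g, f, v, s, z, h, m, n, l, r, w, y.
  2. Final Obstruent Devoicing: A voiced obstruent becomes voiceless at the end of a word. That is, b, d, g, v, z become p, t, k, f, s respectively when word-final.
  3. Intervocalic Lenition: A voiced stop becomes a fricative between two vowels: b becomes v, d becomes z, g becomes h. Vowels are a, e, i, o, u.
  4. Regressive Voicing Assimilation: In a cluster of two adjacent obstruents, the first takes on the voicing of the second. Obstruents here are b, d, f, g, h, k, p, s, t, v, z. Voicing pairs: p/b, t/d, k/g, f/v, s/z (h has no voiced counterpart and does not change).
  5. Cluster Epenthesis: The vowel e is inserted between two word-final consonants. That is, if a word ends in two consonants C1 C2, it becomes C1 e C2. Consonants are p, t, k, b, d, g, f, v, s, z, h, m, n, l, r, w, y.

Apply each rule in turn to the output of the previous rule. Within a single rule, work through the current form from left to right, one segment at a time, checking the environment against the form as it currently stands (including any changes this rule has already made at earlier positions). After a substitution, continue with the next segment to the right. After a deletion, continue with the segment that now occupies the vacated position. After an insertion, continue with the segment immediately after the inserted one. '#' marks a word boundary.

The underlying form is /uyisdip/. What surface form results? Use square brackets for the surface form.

[uyztep]

1 Medial Vowel Deletion: [uyisdip] → [uysdp]
2 Final Obstruent Devoicing: no change — [uysdp]
3 Intervocalic Lenition: no change — [uysdp]
4 Regressive Voicing Assimilation: [uysdp] → [uyztp]
5 Cluster Epenthesis: [uyztp] → [uyztep]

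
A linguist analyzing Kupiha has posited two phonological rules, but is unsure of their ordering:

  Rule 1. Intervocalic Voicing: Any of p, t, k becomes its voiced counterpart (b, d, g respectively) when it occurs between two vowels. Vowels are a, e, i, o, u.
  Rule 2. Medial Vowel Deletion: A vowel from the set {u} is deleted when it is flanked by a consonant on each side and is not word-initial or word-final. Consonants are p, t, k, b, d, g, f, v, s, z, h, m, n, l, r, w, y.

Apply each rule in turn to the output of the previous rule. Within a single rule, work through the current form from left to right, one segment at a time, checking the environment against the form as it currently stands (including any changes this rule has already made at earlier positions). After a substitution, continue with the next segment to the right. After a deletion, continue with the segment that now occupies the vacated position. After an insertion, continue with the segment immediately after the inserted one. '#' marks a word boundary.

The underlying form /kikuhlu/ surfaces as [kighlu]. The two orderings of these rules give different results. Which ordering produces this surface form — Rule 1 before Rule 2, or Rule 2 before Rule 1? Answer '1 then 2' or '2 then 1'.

Order 1 then 2:
  1 Intervocalic Voicing: [kikuhlu] → [kiguhlu]
  2 Medial Vowel Deletion: [kiguhlu] → [kighlu]
  result: [kighlu]
Order 2 then 1:
  2 Medial Vowel Deletion: [kikuhlu] → [kikhlu]
  1 Intervocalic Voicing: no change — [kikhlu]
  result: [kikhlu]

1 then 2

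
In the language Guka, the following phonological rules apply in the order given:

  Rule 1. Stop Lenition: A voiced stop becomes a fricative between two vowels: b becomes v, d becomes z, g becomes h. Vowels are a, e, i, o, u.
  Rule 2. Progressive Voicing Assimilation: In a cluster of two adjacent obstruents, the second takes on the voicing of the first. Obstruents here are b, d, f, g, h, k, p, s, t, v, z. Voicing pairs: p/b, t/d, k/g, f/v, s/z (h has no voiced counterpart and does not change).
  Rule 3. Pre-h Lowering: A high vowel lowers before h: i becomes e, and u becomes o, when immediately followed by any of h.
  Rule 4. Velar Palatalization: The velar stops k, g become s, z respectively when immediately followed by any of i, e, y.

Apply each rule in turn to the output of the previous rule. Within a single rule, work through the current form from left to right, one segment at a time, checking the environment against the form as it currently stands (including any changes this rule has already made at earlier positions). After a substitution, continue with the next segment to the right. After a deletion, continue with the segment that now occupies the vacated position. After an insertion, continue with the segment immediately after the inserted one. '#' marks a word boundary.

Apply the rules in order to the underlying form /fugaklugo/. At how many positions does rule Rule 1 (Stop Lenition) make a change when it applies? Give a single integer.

Rule 1 Stop Lenition: [fugaklugo] → [fuhakluho]
Rule 2 Progressive Voicing Assimilation: no change — [fuhakluho]
Rule 3 Pre-h Lowering: [fuhakluho] → [fohakloho]
Rule 4 Velar Palatalization: no change — [fohakloho]
Rule Rule 1 changed 2 position(s).

2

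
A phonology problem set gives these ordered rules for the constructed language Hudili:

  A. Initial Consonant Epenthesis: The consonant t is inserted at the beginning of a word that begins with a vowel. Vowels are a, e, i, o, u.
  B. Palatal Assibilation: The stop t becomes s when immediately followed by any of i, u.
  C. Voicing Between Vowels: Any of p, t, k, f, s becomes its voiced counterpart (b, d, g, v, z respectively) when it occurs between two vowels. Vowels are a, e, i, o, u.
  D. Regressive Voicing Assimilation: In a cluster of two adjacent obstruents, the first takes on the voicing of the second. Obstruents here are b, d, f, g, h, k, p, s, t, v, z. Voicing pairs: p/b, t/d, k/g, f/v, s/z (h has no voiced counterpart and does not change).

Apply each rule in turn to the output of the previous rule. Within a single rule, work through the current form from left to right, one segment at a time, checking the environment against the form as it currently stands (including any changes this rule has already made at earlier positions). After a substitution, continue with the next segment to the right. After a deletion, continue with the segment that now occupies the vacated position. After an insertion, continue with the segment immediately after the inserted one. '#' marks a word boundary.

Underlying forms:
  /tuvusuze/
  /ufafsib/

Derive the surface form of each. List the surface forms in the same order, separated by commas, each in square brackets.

/tuvusuze/:
  A Initial Consonant Epenthesis: no change — [tuvusuze]
  B Palatal Assibilation: [tuvusuze] → [suvusuze]
  C Voicing Between Vowels: [suvusuze] → [suvuzuze]
  D Regressive Voicing Assimilation: no change — [suvuzuze]
/ufafsib/:
  A Initial Consonant Epenthesis: [ufafsib] → [tufafsib]
  B Palatal Assibilation: [tufafsib] → [sufafsib]
  C Voicing Between Vowels: [sufafsib] → [suvafsib]
  D Regressive Voicing Assimilation: no change — [suvafsib]

[suvuzuze], [suvafsib]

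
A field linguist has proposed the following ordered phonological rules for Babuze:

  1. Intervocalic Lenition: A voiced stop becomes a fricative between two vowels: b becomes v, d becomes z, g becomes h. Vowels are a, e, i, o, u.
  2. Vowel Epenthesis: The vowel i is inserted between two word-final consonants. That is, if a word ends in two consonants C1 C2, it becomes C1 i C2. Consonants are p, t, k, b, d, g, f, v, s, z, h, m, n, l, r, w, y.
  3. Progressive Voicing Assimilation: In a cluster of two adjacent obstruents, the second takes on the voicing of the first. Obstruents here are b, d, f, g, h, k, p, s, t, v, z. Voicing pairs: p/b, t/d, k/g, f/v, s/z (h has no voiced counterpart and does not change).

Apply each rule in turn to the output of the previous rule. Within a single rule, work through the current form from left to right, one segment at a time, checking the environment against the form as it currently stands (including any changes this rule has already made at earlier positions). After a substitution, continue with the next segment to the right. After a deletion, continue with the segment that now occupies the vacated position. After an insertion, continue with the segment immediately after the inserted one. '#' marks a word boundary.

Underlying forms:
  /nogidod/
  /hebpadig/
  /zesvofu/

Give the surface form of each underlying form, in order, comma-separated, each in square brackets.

/nogidod/:
  1 Intervocalic Lenition: [nogidod] → [nohizod]
  2 Vowel Epenthesis: no change — [nohizod]
  3 Progressive Voicing Assimilation: no change — [nohizod]
/hebpadig/:
  1 Intervocalic Lenition: [hebpadig] → [hebpazig]
  2 Vowel Epenthesis: no change — [hebpazig]
  3 Progressive Voicing Assimilation: [hebpazig] → [hebbazig]
/zesvofu/:
  1 Intervocalic Lenition: no change — [zesvofu]
  2 Vowel Epenthesis: no change — [zesvofu]
  3 Progressive Voicing Assimilation: [zesvofu] → [zesfofu]

[nohizod], [hebbazig], [zesfofu]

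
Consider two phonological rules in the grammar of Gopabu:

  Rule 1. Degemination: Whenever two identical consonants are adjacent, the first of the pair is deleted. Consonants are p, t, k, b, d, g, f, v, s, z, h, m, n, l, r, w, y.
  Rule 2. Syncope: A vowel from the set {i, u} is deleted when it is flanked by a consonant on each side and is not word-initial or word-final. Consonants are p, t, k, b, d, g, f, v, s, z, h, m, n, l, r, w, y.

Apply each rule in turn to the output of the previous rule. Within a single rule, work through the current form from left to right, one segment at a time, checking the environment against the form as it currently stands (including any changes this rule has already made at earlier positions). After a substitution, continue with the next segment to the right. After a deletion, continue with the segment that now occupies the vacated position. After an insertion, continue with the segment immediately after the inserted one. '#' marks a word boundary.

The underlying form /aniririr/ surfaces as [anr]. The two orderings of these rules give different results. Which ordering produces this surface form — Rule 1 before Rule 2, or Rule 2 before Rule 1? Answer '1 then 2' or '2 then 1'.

2 then 1

Order 1 then 2:
  1 Degemination: no change — [aniririr]
  2 Syncope: [aniririr] → [anrrr]
  result: [anrrr]
Order 2 then 1:
  2 Syncope: [aniririr] → [anrrr]
  1 Degemination: [anrrr] → [anr]
  result: [anr]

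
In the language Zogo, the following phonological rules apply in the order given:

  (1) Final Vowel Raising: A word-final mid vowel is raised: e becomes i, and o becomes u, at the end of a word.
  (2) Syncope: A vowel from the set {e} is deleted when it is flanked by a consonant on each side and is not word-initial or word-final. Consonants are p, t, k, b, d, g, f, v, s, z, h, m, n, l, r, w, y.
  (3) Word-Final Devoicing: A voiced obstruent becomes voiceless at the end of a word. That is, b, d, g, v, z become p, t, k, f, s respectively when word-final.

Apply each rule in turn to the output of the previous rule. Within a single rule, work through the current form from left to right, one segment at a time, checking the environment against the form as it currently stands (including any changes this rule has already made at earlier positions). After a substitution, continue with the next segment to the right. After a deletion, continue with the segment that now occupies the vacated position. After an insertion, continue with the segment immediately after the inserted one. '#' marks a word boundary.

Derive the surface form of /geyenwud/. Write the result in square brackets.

[gynwut]

(1) Final Vowel Raising: no change — [geyenwud]
(2) Syncope: [geyenwud] → [gynwud]
(3) Word-Final Devoicing: [gynwud] → [gynwut]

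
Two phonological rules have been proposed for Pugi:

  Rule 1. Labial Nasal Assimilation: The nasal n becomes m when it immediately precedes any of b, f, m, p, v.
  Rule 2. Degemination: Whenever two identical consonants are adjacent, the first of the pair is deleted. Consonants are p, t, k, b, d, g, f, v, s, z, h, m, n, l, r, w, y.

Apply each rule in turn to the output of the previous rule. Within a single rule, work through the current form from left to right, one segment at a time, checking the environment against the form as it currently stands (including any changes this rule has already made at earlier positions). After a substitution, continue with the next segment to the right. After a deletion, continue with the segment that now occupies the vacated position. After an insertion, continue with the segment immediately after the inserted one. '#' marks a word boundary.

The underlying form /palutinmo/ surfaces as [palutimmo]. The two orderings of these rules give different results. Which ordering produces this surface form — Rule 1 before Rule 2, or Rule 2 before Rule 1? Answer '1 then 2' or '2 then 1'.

Order 1 then 2:
  1 Labial Nasal Assimilation: [palutinmo] → [palutimmo]
  2 Degemination: [palutimmo] → [palutimo]
  result: [palutimo]
Order 2 then 1:
  2 Degemination: no change — [palutinmo]
  1 Labial Nasal Assimilation: [palutinmo] → [palutimmo]
  result: [palutimmo]

2 then 1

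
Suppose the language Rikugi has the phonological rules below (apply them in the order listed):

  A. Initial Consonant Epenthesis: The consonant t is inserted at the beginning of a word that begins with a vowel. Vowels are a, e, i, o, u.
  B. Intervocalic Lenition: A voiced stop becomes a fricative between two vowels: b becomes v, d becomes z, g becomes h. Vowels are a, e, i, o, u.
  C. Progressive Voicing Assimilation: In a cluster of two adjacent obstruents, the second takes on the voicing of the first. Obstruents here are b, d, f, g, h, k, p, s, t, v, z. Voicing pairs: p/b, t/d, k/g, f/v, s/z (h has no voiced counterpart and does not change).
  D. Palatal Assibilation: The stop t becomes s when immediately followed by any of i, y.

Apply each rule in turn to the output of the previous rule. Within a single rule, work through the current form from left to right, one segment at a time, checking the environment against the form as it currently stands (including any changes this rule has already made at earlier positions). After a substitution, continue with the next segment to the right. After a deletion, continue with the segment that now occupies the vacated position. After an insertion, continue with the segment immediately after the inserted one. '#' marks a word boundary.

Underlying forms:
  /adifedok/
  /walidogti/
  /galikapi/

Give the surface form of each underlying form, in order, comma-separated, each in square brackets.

/adifedok/:
  A Initial Consonant Epenthesis: [adifedok] → [tadifedok]
  B Intervocalic Lenition: [tadifedok] → [tazifezok]
  C Progressive Voicing Assimilation: no change — [tazifezok]
  D Palatal Assibilation: no change — [tazifezok]
/walidogti/:
  A Initial Consonant Epenthesis: no change — [walidogti]
  B Intervocalic Lenition: [walidogti] → [walizogti]
  C Progressive Voicing Assimilation: [walizogti] → [walizogdi]
  D Palatal Assibilation: no change — [walizogdi]
/galikapi/:
  A Initial Consonant Epenthesis: no change — [galikapi]
  B Intervocalic Lenition: no change — [galikapi]
  C Progressive Voicing Assimilation: no change — [galikapi]
  D Palatal Assibilation: no change — [galikapi]

[tazifezok], [walizogdi], [galikapi]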